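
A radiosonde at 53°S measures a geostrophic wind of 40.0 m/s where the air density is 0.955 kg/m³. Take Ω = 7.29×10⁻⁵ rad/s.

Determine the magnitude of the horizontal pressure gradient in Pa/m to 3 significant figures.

Coriolis parameter at 53°S:
f = 2Ω sin φ = 2 × 7.29×10⁻⁵ × sin 53° = 1.16×10⁻⁴ s⁻¹
Geostrophic balance rearranged: |∂P/∂n| = f ρ V_g
|∂P/∂n| = 1.16×10⁻⁴ × 0.955 × 40.0 = 4.45×10⁻³ Pa/m

4.45×10⁻³ Pa/m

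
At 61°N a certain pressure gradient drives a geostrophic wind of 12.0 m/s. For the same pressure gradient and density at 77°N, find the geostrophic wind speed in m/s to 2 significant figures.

With the same pressure gradient and density, V_g ∝ 1/f ∝ 1/sin φ.
V₂ = V₁ · sin φ₁ / sin φ₂ = 12.0 × sin 61° / sin 77°
V₂ = 12.0 × 0.8746/0.9744 = 11 m/s

11 m/s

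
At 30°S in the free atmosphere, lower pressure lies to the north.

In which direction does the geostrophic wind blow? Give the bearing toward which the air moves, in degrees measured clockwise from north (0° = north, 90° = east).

270°

The pressure-gradient force points toward the north (bearing 000°).
Geostrophic balance: in the Southern Hemisphere the Coriolis force deflects motion to the left, so the geostrophic wind blows 90° to the left of the pressure-gradient force (low pressure on the right).
Rotating 000° by 90° counterclockwise gives 270° — the wind blows toward the west.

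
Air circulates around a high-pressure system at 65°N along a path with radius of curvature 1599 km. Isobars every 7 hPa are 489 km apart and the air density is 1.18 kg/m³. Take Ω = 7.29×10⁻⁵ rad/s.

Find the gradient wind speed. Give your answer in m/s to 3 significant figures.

9.62 m/s

Coriolis parameter at 65°N:
f = 2Ω sin φ = 2 × 7.29×10⁻⁵ × sin 65° = 1.32×10⁻⁴ s⁻¹
Pressure gradient: |∂P/∂n| = 700 Pa / 489000 m = 1.43×10⁻³ Pa/m
Geostrophic speed: V_g = |∂P/∂n|/(fρ) = 1.43×10⁻³/(1.32×10⁻⁴ × 1.18) = 9.18 m/s
Around a high, pressure-gradient force acts outward with centrifugal, so Coriolis balances both:
fV = (1/ρ)|∂P/∂n| + V²/R  →  V² − fR·V + fR·V_g = 0
With fR = 1.32×10⁻⁴ × 1599×10³ m = 211 m/s:
V = [fR − √((fR)² − 4 fR V_g)]/2 = [211 − √(211² − 4×211×9.18)]/2 = 9.62 m/s
Supergeostrophic (V > V_g = 9.18 m/s), as expected around a high.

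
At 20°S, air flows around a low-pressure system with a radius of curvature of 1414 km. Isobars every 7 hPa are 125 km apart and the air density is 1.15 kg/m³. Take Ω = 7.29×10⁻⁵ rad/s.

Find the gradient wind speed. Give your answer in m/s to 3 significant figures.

Coriolis parameter at 20°S:
f = 2Ω sin φ = 2 × 7.29×10⁻⁵ × sin 20° = 4.99×10⁻⁵ s⁻¹
Pressure gradient: |∂P/∂n| = 700 Pa / 125000 m = 5.60×10⁻³ Pa/m
Geostrophic speed: V_g = |∂P/∂n|/(fρ) = 5.60×10⁻³/(4.99×10⁻⁵ × 1.15) = 97.7 m/s
Around a low, centrifugal force acts outward with Coriolis, so pressure-gradient force balances both:
(1/ρ)|∂P/∂n| = fV + V²/R  →  V² + fR·V − fR·V_g = 0
With fR = 4.99×10⁻⁵ × 1414×10³ m = 70.5 m/s:
V = [−fR + √((fR)² + 4 fR V_g)]/2 = [−70.5 + √(70.5² + 4×70.5×97.7)]/2 = 54.9 m/s
Subgeostrophic (V < V_g = 97.7 m/s), as expected around a low.

54.9 m/s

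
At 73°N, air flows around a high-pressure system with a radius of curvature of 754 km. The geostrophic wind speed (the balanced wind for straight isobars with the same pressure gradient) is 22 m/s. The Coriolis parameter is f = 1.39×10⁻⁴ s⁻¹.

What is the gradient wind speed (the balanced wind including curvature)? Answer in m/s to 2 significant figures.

Around a high, pressure-gradient force acts outward with centrifugal, so Coriolis balances both:
fV = (1/ρ)|∂P/∂n| + V²/R  →  V² − fR·V + fR·V_g = 0
With fR = 1.39×10⁻⁴ × 754×10³ m = 105 m/s:
V = [fR − √((fR)² − 4 fR V_g)]/2 = [105 − √(105² − 4×105×22)]/2 = 31.4 m/s
Supergeostrophic (V > V_g = 22 m/s), as expected around a high.

31 m/s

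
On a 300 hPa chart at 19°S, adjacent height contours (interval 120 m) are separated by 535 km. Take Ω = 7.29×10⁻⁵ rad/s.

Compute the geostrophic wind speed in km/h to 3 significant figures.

Coriolis parameter at 19°S:
f = 2Ω sin φ = 2 × 7.29×10⁻⁵ × sin 19° = 4.75×10⁻⁵ s⁻¹
Height gradient: |∂Z/∂n| = 120 m / 535000 m = 2.24×10⁻⁴
On a pressure surface, geostrophic balance gives V_g = (g/f)|∂Z/∂n|:
V_g = 9.81 × 2.24×10⁻⁴ / 4.75×10⁻⁵ = 46.4 m/s
Converting: 46.4 m/s × 3.6 = 167 km/h

167 km/h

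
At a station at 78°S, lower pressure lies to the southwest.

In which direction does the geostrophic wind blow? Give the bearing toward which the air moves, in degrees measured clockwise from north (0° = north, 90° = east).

The pressure-gradient force points toward the southwest (bearing 225°).
Geostrophic balance: in the Southern Hemisphere the Coriolis force deflects motion to the left, so the geostrophic wind blows 90° to the left of the pressure-gradient force (low pressure on the right).
Rotating 225° by 90° counterclockwise gives 135° — the wind blows toward the southeast.

135°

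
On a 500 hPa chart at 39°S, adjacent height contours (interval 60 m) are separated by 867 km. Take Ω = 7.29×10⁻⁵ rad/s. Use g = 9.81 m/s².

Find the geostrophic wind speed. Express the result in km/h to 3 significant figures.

Coriolis parameter at 39°S:
f = 2Ω sin φ = 2 × 7.29×10⁻⁵ × sin 39° = 9.18×10⁻⁵ s⁻¹
Height gradient: |∂Z/∂n| = 60 m / 867000 m = 6.92×10⁻⁵
On a pressure surface, geostrophic balance gives V_g = (g/f)|∂Z/∂n|:
V_g = 9.81 × 6.92×10⁻⁵ / 9.18×10⁻⁵ = 7.40 m/s
Converting: 7.40 m/s × 3.6 = 26.6 km/h

26.6 km/h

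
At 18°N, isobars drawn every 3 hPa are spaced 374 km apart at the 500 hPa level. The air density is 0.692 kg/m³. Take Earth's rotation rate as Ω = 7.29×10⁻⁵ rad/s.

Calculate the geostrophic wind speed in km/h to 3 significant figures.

Coriolis parameter at 18°N:
f = 2Ω sin φ = 2 × 7.29×10⁻⁵ × sin 18° = 4.51×10⁻⁵ s⁻¹
Pressure gradient: |∂P/∂n| = 300 Pa / 374000 m = 8.02×10⁻⁴ Pa/m
Geostrophic balance (pressure-gradient force = Coriolis force):
V_g = (1/(fρ)) |∂P/∂n| = 8.02×10⁻⁴ / (4.51×10⁻⁵ × 0.692) = 25.7 m/s
Converting: 25.7 m/s × 3.6 = 92.6 km/h

92.6 km/h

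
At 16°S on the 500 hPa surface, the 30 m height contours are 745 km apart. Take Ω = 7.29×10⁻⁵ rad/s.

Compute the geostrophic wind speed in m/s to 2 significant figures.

Coriolis parameter at 16°S:
f = 2Ω sin φ = 2 × 7.29×10⁻⁵ × sin 16° = 4.02×10⁻⁵ s⁻¹
Height gradient: |∂Z/∂n| = 30 m / 745000 m = 4.03×10⁻⁵
On a pressure surface, geostrophic balance gives V_g = (g/f)|∂Z/∂n|:
V_g = 9.81 × 4.03×10⁻⁵ / 4.02×10⁻⁵ = 9.83 m/s

9.8 m/s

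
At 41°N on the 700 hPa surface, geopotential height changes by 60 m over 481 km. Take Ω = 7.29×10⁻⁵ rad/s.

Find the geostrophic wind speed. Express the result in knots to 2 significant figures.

Coriolis parameter at 41°N:
f = 2Ω sin φ = 2 × 7.29×10⁻⁵ × sin 41° = 9.57×10⁻⁵ s⁻¹
Height gradient: |∂Z/∂n| = 60 m / 481000 m = 1.25×10⁻⁴
On a pressure surface, geostrophic balance gives V_g = (g/f)|∂Z/∂n|:
V_g = 9.81 × 1.25×10⁻⁴ / 9.57×10⁻⁵ = 12.8 m/s
Converting: 12.8 m/s × 1.944 = 25 knots

25 knots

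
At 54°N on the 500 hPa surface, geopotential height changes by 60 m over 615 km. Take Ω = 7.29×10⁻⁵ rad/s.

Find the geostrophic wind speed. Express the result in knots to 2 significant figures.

Coriolis parameter at 54°N:
f = 2Ω sin φ = 2 × 7.29×10⁻⁵ × sin 54° = 1.18×10⁻⁴ s⁻¹
Height gradient: |∂Z/∂n| = 60 m / 615000 m = 9.76×10⁻⁵
On a pressure surface, geostrophic balance gives V_g = (g/f)|∂Z/∂n|:
V_g = 9.81 × 9.76×10⁻⁵ / 1.18×10⁻⁴ = 8.11 m/s
Converting: 8.11 m/s × 1.944 = 16 knots

16 knots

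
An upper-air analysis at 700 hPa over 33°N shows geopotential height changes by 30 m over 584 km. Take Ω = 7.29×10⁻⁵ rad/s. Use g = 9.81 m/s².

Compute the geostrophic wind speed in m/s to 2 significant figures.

6.3 m/s

Coriolis parameter at 33°N:
f = 2Ω sin φ = 2 × 7.29×10⁻⁵ × sin 33° = 7.94×10⁻⁵ s⁻¹
Height gradient: |∂Z/∂n| = 30 m / 584000 m = 5.14×10⁻⁵
On a pressure surface, geostrophic balance gives V_g = (g/f)|∂Z/∂n|:
V_g = 9.81 × 5.14×10⁻⁵ / 7.94×10⁻⁵ = 6.35 m/s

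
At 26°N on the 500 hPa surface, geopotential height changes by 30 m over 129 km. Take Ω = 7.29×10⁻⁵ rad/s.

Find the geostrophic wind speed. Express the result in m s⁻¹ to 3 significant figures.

Coriolis parameter at 26°N:
f = 2Ω sin φ = 2 × 7.29×10⁻⁵ × sin 26° = 6.39×10⁻⁵ s⁻¹
Height gradient: |∂Z/∂n| = 30 m / 129000 m = 2.33×10⁻⁴
On a pressure surface, geostrophic balance gives V_g = (g/f)|∂Z/∂n|:
V_g = 9.81 × 2.33×10⁻⁴ / 6.39×10⁻⁵ = 35.7 m/s

35.7 m s⁻¹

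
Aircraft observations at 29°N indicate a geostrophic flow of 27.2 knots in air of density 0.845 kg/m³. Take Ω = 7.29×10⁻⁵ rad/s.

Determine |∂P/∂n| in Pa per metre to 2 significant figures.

8.4×10⁻⁴ Pa/m

Coriolis parameter at 29°N:
f = 2Ω sin φ = 2 × 7.29×10⁻⁵ × sin 29° = 7.07×10⁻⁵ s⁻¹
Wind speed in SI: 27.2 knots = 14.0 m/s
Geostrophic balance rearranged: |∂P/∂n| = f ρ V_g
|∂P/∂n| = 7.07×10⁻⁵ × 0.845 × 14.0 = 8.36×10⁻⁴ Pa/m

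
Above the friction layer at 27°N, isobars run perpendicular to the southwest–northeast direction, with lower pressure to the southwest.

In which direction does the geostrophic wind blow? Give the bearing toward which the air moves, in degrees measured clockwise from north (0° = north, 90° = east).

315°

The pressure-gradient force points toward the southwest (bearing 225°).
Geostrophic balance: in the Northern Hemisphere the Coriolis force deflects motion to the right, so the geostrophic wind blows 90° to the right of the pressure-gradient force (low pressure on the left).
Rotating 225° by 90° clockwise gives 315° — the wind blows toward the northwest.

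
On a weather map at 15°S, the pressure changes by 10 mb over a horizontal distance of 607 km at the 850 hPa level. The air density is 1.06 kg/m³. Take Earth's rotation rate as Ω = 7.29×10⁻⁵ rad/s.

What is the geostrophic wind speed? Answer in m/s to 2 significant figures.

41 m/s

Coriolis parameter at 15°S:
f = 2Ω sin φ = 2 × 7.29×10⁻⁵ × sin 15° = 3.77×10⁻⁵ s⁻¹
Pressure gradient: |∂P/∂n| = 1000 Pa / 607000 m = 1.65×10⁻³ Pa/m
Geostrophic balance (pressure-gradient force = Coriolis force):
V_g = (1/(fρ)) |∂P/∂n| = 1.65×10⁻³ / (3.77×10⁻⁵ × 1.06) = 41.2 m/s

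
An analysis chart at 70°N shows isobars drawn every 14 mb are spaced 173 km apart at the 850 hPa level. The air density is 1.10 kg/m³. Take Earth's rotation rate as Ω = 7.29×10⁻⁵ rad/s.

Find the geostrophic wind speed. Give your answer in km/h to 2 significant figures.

190 km/h

Coriolis parameter at 70°N:
f = 2Ω sin φ = 2 × 7.29×10⁻⁵ × sin 70° = 1.37×10⁻⁴ s⁻¹
Pressure gradient: |∂P/∂n| = 1400 Pa / 173000 m = 8.09×10⁻³ Pa/m
Geostrophic balance (pressure-gradient force = Coriolis force):
V_g = (1/(fρ)) |∂P/∂n| = 8.09×10⁻³ / (1.37×10⁻⁴ × 1.10) = 53.7 m/s
Converting: 53.7 m/s × 3.6 = 190 km/h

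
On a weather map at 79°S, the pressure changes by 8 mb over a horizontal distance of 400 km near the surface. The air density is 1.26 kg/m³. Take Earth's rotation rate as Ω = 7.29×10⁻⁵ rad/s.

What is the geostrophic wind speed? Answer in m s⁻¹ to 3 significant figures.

Coriolis parameter at 79°S:
f = 2Ω sin φ = 2 × 7.29×10⁻⁵ × sin 79° = 1.43×10⁻⁴ s⁻¹
Pressure gradient: |∂P/∂n| = 800 Pa / 400000 m = 2.00×10⁻³ Pa/m
Geostrophic balance (pressure-gradient force = Coriolis force):
V_g = (1/(fρ)) |∂P/∂n| = 2.00×10⁻³ / (1.43×10⁻⁴ × 1.26) = 11.1 m/s

11.1 m s⁻¹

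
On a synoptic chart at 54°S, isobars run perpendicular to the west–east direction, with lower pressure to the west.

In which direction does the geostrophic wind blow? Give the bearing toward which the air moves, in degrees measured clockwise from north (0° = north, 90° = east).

The pressure-gradient force points toward the west (bearing 270°).
Geostrophic balance: in the Southern Hemisphere the Coriolis force deflects motion to the left, so the geostrophic wind blows 90° to the left of the pressure-gradient force (low pressure on the right).
Rotating 270° by 90° counterclockwise gives 180° — the wind blows toward the south.

180°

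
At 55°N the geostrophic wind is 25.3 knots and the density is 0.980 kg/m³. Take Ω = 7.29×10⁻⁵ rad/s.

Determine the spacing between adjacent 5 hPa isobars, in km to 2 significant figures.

Coriolis parameter at 55°N:
f = 2Ω sin φ = 2 × 7.29×10⁻⁵ × sin 55° = 1.19×10⁻⁴ s⁻¹
Wind speed in SI: 25.3 knots = 13.0 m/s
Geostrophic balance rearranged: |∂P/∂n| = f ρ V_g
|∂P/∂n| = 1.19×10⁻⁴ × 0.980 × 13.0 = 1.52×10⁻³ Pa/m
Isobar spacing: Δn = ΔP/|∂P/∂n| = 500 Pa / 1.52×10⁻³ Pa/m = 328219 m ≈ 330 km

330 km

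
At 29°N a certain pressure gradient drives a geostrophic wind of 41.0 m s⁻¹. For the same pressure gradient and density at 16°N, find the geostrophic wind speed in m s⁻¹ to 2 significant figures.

With the same pressure gradient and density, V_g ∝ 1/f ∝ 1/sin φ.
V₂ = V₁ · sin φ₁ / sin φ₂ = 41.0 × sin 29° / sin 16°
V₂ = 41.0 × 0.4848/0.2756 = 72 m s⁻¹

72 m s⁻¹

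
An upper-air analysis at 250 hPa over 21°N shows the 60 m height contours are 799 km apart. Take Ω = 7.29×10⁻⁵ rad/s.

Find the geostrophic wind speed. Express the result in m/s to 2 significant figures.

14 m/s

Coriolis parameter at 21°N:
f = 2Ω sin φ = 2 × 7.29×10⁻⁵ × sin 21° = 5.23×10⁻⁵ s⁻¹
Height gradient: |∂Z/∂n| = 60 m / 799000 m = 7.51×10⁻⁵
On a pressure surface, geostrophic balance gives V_g = (g/f)|∂Z/∂n|:
V_g = 9.81 × 7.51×10⁻⁵ / 5.23×10⁻⁵ = 14.1 m/s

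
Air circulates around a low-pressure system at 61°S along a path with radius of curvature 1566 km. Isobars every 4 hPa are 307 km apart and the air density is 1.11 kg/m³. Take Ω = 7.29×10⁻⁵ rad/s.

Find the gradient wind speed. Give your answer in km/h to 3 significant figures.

Coriolis parameter at 61°S:
f = 2Ω sin φ = 2 × 7.29×10⁻⁵ × sin 61° = 1.28×10⁻⁴ s⁻¹
Pressure gradient: |∂P/∂n| = 400 Pa / 307000 m = 1.30×10⁻³ Pa/m
Geostrophic speed: V_g = |∂P/∂n|/(fρ) = 1.30×10⁻³/(1.28×10⁻⁴ × 1.11) = 9.20 m/s
Around a low, centrifugal force acts outward with Coriolis, so pressure-gradient force balances both:
(1/ρ)|∂P/∂n| = fV + V²/R  →  V² + fR·V − fR·V_g = 0
With fR = 1.28×10⁻⁴ × 1566×10³ m = 200 m/s:
V = [−fR + √((fR)² + 4 fR V_g)]/2 = [−200 + √(200² + 4×200×9.2)]/2 = 8.82 m/s
Subgeostrophic (V < V_g = 9.2 m/s), as expected around a low.
Converting: 8.82 m/s × 3.6 = 31.7 km/h

31.7 km/h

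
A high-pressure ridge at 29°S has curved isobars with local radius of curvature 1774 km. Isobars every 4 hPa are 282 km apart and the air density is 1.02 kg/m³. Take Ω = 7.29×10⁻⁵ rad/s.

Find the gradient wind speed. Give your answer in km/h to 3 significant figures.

Coriolis parameter at 29°S:
f = 2Ω sin φ = 2 × 7.29×10⁻⁵ × sin 29° = 7.07×10⁻⁵ s⁻¹
Pressure gradient: |∂P/∂n| = 400 Pa / 282000 m = 1.42×10⁻³ Pa/m
Geostrophic speed: V_g = |∂P/∂n|/(fρ) = 1.42×10⁻³/(7.07×10⁻⁵ × 1.02) = 19.7 m/s
Around a high, pressure-gradient force acts outward with centrifugal, so Coriolis balances both:
fV = (1/ρ)|∂P/∂n| + V²/R  →  V² − fR·V + fR·V_g = 0
With fR = 7.07×10⁻⁵ × 1774×10³ m = 125 m/s:
V = [fR − √((fR)² − 4 fR V_g)]/2 = [125 − √(125² − 4×125×19.7)]/2 = 24.4 m/s
Supergeostrophic (V > V_g = 19.7 m/s), as expected around a high.
Converting: 24.4 m/s × 3.6 = 88.0 km/h

88.0 km/h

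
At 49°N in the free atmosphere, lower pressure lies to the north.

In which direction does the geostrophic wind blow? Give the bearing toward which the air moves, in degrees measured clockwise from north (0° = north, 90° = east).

The pressure-gradient force points toward the north (bearing 000°).
Geostrophic balance: in the Northern Hemisphere the Coriolis force deflects motion to the right, so the geostrophic wind blows 90° to the right of the pressure-gradient force (low pressure on the left).
Rotating 000° by 90° clockwise gives 090° — the wind blows toward the east.

090°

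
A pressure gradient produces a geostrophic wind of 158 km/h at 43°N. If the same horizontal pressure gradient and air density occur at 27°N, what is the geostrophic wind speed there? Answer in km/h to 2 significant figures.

With the same pressure gradient and density, V_g ∝ 1/f ∝ 1/sin φ.
V₂ = V₁ · sin φ₁ / sin φ₂ = 158 × sin 43° / sin 27°
V₂ = 158 × 0.6820/0.4540 = 240 km/h

240 km/h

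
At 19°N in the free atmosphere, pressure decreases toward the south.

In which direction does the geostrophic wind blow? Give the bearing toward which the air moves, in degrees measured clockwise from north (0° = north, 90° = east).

270°

The pressure-gradient force points toward the south (bearing 180°).
Geostrophic balance: in the Northern Hemisphere the Coriolis force deflects motion to the right, so the geostrophic wind blows 90° to the right of the pressure-gradient force (low pressure on the left).
Rotating 180° by 90° clockwise gives 270° — the wind blows toward the west.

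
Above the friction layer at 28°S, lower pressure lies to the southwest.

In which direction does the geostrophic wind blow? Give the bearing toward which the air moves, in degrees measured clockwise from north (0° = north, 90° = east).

The pressure-gradient force points toward the southwest (bearing 225°).
Geostrophic balance: in the Southern Hemisphere the Coriolis force deflects motion to the left, so the geostrophic wind blows 90° to the left of the pressure-gradient force (low pressure on the right).
Rotating 225° by 90° counterclockwise gives 135° — the wind blows toward the southeast.

135°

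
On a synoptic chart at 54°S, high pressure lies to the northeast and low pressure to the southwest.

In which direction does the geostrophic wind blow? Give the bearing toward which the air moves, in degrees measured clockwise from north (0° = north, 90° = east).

The pressure-gradient force points toward the southwest (bearing 225°).
Geostrophic balance: in the Southern Hemisphere the Coriolis force deflects motion to the left, so the geostrophic wind blows 90° to the left of the pressure-gradient force (low pressure on the right).
Rotating 225° by 90° counterclockwise gives 135° — the wind blows toward the southeast.

135°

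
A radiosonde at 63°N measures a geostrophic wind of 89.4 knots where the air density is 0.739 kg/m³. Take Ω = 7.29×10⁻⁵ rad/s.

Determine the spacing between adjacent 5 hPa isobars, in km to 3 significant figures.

Coriolis parameter at 63°N:
f = 2Ω sin φ = 2 × 7.29×10⁻⁵ × sin 63° = 1.30×10⁻⁴ s⁻¹
Wind speed in SI: 89.4 knots = 46.0 m/s
Geostrophic balance rearranged: |∂P/∂n| = f ρ V_g
|∂P/∂n| = 1.30×10⁻⁴ × 0.739 × 46.0 = 4.42×10⁻³ Pa/m
Isobar spacing: Δn = ΔP/|∂P/∂n| = 500 Pa / 4.42×10⁻³ Pa/m = 113243 m ≈ 113 km

113 km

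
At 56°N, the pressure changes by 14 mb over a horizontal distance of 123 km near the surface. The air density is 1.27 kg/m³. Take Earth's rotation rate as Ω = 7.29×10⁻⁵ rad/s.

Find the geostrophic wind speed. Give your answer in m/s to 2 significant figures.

74 m/s

Coriolis parameter at 56°N:
f = 2Ω sin φ = 2 × 7.29×10⁻⁵ × sin 56° = 1.21×10⁻⁴ s⁻¹
Pressure gradient: |∂P/∂n| = 1400 Pa / 123000 m = 1.14×10⁻² Pa/m
Geostrophic balance (pressure-gradient force = Coriolis force):
V_g = (1/(fρ)) |∂P/∂n| = 1.14×10⁻² / (1.21×10⁻⁴ × 1.27) = 74.1 m/s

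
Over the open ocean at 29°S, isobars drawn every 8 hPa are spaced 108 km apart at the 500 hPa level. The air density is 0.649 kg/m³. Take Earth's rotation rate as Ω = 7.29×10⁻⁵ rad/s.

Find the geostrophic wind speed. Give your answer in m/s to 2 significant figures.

160 m/s

Coriolis parameter at 29°S:
f = 2Ω sin φ = 2 × 7.29×10⁻⁵ × sin 29° = 7.07×10⁻⁵ s⁻¹
Pressure gradient: |∂P/∂n| = 800 Pa / 108000 m = 7.41×10⁻³ Pa/m
Geostrophic balance (pressure-gradient force = Coriolis force):
V_g = (1/(fρ)) |∂P/∂n| = 7.41×10⁻³ / (7.07×10⁻⁵ × 0.649) = 161 m/s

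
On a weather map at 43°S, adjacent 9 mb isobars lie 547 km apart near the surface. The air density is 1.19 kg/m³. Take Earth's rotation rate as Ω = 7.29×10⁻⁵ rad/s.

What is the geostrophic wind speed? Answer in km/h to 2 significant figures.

50 km/h

Coriolis parameter at 43°S:
f = 2Ω sin φ = 2 × 7.29×10⁻⁵ × sin 43° = 9.94×10⁻⁵ s⁻¹
Pressure gradient: |∂P/∂n| = 900 Pa / 547000 m = 1.65×10⁻³ Pa/m
Geostrophic balance (pressure-gradient force = Coriolis force):
V_g = (1/(fρ)) |∂P/∂n| = 1.65×10⁻³ / (9.94×10⁻⁵ × 1.19) = 13.9 m/s
Converting: 13.9 m/s × 3.6 = 50 km/h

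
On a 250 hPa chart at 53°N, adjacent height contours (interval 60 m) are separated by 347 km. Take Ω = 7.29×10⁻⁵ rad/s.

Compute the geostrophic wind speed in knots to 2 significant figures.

28 knots

Coriolis parameter at 53°N:
f = 2Ω sin φ = 2 × 7.29×10⁻⁵ × sin 53° = 1.16×10⁻⁴ s⁻¹
Height gradient: |∂Z/∂n| = 60 m / 347000 m = 1.73×10⁻⁴
On a pressure surface, geostrophic balance gives V_g = (g/f)|∂Z/∂n|:
V_g = 9.81 × 1.73×10⁻⁴ / 1.16×10⁻⁴ = 14.6 m/s
Converting: 14.6 m/s × 1.944 = 28 knots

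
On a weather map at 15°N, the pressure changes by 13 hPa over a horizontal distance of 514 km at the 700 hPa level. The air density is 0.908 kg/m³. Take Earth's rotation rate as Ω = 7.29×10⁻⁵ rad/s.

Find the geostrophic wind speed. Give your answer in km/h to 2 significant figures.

270 km/h

Coriolis parameter at 15°N:
f = 2Ω sin φ = 2 × 7.29×10⁻⁵ × sin 15° = 3.77×10⁻⁵ s⁻¹
Pressure gradient: |∂P/∂n| = 1300 Pa / 514000 m = 2.53×10⁻³ Pa/m
Geostrophic balance (pressure-gradient force = Coriolis force):
V_g = (1/(fρ)) |∂P/∂n| = 2.53×10⁻³ / (3.77×10⁻⁵ × 0.908) = 73.8 m/s
Converting: 73.8 m/s × 3.6 = 270 km/h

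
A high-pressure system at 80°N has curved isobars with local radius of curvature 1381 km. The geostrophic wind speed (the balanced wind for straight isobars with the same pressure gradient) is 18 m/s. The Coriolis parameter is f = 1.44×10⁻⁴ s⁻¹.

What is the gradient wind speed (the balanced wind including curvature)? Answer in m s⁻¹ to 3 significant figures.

20.0 m s⁻¹

Around a high, pressure-gradient force acts outward with centrifugal, so Coriolis balances both:
fV = (1/ρ)|∂P/∂n| + V²/R  →  V² − fR·V + fR·V_g = 0
With fR = 1.44×10⁻⁴ × 1381×10³ m = 199 m/s:
V = [fR − √((fR)² − 4 fR V_g)]/2 = [199 − √(199² − 4×199×18)]/2 = 20 m/s
Supergeostrophic (V > V_g = 18 m/s), as expected around a high.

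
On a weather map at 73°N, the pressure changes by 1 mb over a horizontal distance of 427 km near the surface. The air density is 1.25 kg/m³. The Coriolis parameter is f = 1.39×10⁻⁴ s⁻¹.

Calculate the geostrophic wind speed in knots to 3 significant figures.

2.62 knots

Pressure gradient: |∂P/∂n| = 100 Pa / 427000 m = 2.34×10⁻⁴ Pa/m
Geostrophic balance (pressure-gradient force = Coriolis force):
V_g = (1/(fρ)) |∂P/∂n| = 2.34×10⁻⁴ / (1.39×10⁻⁴ × 1.25) = 1.35 m/s
Converting: 1.35 m/s × 1.944 = 2.62 knots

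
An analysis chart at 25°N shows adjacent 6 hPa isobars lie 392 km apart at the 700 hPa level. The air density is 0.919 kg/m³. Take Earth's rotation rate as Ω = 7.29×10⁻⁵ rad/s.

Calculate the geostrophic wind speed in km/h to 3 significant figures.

Coriolis parameter at 25°N:
f = 2Ω sin φ = 2 × 7.29×10⁻⁵ × sin 25° = 6.16×10⁻⁵ s⁻¹
Pressure gradient: |∂P/∂n| = 600 Pa / 392000 m = 1.53×10⁻³ Pa/m
Geostrophic balance (pressure-gradient force = Coriolis force):
V_g = (1/(fρ)) |∂P/∂n| = 1.53×10⁻³ / (6.16×10⁻⁵ × 0.919) = 27.0 m/s
Converting: 27.0 m/s × 3.6 = 97.3 km/h

97.3 km/h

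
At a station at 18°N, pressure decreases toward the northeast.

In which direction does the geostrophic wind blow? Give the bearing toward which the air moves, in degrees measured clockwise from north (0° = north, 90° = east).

135°

The pressure-gradient force points toward the northeast (bearing 045°).
Geostrophic balance: in the Northern Hemisphere the Coriolis force deflects motion to the right, so the geostrophic wind blows 90° to the right of the pressure-gradient force (low pressure on the left).
Rotating 045° by 90° clockwise gives 135° — the wind blows toward the southeast.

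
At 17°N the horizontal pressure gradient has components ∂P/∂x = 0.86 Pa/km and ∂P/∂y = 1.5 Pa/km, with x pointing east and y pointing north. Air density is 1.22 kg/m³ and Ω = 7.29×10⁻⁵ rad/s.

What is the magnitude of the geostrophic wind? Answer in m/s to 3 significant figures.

33.2 m/s

Coriolis parameter at 17°N:
f = 2Ω sin φ = 2 × 7.29×10⁻⁵ × sin 17° = 4.26×10⁻⁵ s⁻¹
Component geostrophic relations (x east, y north):
u_g = −(1/(fρ)) ∂P/∂y,  v_g = (1/(fρ)) ∂P/∂x
u_g = −(1.5×10⁻³)/(4.26×10⁻⁵ × 1.22) = −28.8 m/s;  v_g = (0.86×10⁻³)/(4.26×10⁻⁵ × 1.22) = 16.5 m/s
|V_g| = √(u_g² + v_g²) = 33.2 m/s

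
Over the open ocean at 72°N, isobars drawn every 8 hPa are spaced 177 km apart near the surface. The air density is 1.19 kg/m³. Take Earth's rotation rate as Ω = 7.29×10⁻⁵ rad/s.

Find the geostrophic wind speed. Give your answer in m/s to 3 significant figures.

27.4 m/s

Coriolis parameter at 72°N:
f = 2Ω sin φ = 2 × 7.29×10⁻⁵ × sin 72° = 1.39×10⁻⁴ s⁻¹
Pressure gradient: |∂P/∂n| = 800 Pa / 177000 m = 4.52×10⁻³ Pa/m
Geostrophic balance (pressure-gradient force = Coriolis force):
V_g = (1/(fρ)) |∂P/∂n| = 4.52×10⁻³ / (1.39×10⁻⁴ × 1.19) = 27.4 m/s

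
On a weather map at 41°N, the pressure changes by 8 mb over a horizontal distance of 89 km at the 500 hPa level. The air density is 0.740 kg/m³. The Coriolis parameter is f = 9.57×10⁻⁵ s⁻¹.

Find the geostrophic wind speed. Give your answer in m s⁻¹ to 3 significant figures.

127 m s⁻¹

Pressure gradient: |∂P/∂n| = 800 Pa / 89000 m = 8.99×10⁻³ Pa/m
Geostrophic balance (pressure-gradient force = Coriolis force):
V_g = (1/(fρ)) |∂P/∂n| = 8.99×10⁻³ / (9.57×10⁻⁵ × 0.740) = 127 m/s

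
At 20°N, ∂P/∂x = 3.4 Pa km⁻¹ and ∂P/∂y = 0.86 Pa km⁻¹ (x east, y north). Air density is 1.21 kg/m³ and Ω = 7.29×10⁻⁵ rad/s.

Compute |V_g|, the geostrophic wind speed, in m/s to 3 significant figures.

58.1 m/s

Coriolis parameter at 20°N:
f = 2Ω sin φ = 2 × 7.29×10⁻⁵ × sin 20° = 4.99×10⁻⁵ s⁻¹
Component geostrophic relations (x east, y north):
u_g = −(1/(fρ)) ∂P/∂y,  v_g = (1/(fρ)) ∂P/∂x
u_g = −(0.86×10⁻³)/(4.99×10⁻⁵ × 1.21) = −14.3 m/s;  v_g = (3.4×10⁻³)/(4.99×10⁻⁵ × 1.21) = 56.3 m/s
|V_g| = √(u_g² + v_g²) = 58.1 m/s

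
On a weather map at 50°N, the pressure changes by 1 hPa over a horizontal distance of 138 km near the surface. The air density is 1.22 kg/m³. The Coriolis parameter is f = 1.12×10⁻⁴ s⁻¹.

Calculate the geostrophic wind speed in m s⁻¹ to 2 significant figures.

Pressure gradient: |∂P/∂n| = 100 Pa / 138000 m = 7.25×10⁻⁴ Pa/m
Geostrophic balance (pressure-gradient force = Coriolis force):
V_g = (1/(fρ)) |∂P/∂n| = 7.25×10⁻⁴ / (1.12×10⁻⁴ × 1.22) = 5.30 m/s

5.3 m s⁻¹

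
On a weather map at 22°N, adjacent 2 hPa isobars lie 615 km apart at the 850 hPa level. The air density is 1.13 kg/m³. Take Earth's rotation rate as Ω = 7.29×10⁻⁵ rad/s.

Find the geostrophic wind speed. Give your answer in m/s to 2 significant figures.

Coriolis parameter at 22°N:
f = 2Ω sin φ = 2 × 7.29×10⁻⁵ × sin 22° = 5.46×10⁻⁵ s⁻¹
Pressure gradient: |∂P/∂n| = 200 Pa / 615000 m = 3.25×10⁻⁴ Pa/m
Geostrophic balance (pressure-gradient force = Coriolis force):
V_g = (1/(fρ)) |∂P/∂n| = 3.25×10⁻⁴ / (5.46×10⁻⁵ × 1.13) = 5.27 m/s

5.3 m/s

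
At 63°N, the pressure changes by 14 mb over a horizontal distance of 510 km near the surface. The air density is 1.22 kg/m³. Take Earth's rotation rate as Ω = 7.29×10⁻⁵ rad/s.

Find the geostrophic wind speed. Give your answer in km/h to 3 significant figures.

Coriolis parameter at 63°N:
f = 2Ω sin φ = 2 × 7.29×10⁻⁵ × sin 63° = 1.30×10⁻⁴ s⁻¹
Pressure gradient: |∂P/∂n| = 1400 Pa / 510000 m = 2.75×10⁻³ Pa/m
Geostrophic balance (pressure-gradient force = Coriolis force):
V_g = (1/(fρ)) |∂P/∂n| = 2.75×10⁻³ / (1.30×10⁻⁴ × 1.22) = 17.3 m/s
Converting: 17.3 m/s × 3.6 = 62.4 km/h

62.4 km/h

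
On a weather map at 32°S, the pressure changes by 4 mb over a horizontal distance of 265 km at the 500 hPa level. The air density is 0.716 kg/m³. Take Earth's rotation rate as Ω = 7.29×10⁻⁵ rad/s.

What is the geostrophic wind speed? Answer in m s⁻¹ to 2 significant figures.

Coriolis parameter at 32°S:
f = 2Ω sin φ = 2 × 7.29×10⁻⁵ × sin 32° = 7.73×10⁻⁵ s⁻¹
Pressure gradient: |∂P/∂n| = 400 Pa / 265000 m = 1.51×10⁻³ Pa/m
Geostrophic balance (pressure-gradient force = Coriolis force):
V_g = (1/(fρ)) |∂P/∂n| = 1.51×10⁻³ / (7.73×10⁻⁵ × 0.716) = 27.3 m/s

27 m s⁻¹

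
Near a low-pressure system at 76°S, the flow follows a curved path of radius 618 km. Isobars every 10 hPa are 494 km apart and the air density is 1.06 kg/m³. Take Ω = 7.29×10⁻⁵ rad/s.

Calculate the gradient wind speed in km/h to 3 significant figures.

Coriolis parameter at 76°S:
f = 2Ω sin φ = 2 × 7.29×10⁻⁵ × sin 76° = 1.41×10⁻⁴ s⁻¹
Pressure gradient: |∂P/∂n| = 1000 Pa / 494000 m = 2.02×10⁻³ Pa/m
Geostrophic speed: V_g = |∂P/∂n|/(fρ) = 2.02×10⁻³/(1.41×10⁻⁴ × 1.06) = 13.5 m/s
Around a low, centrifugal force acts outward with Coriolis, so pressure-gradient force balances both:
(1/ρ)|∂P/∂n| = fV + V²/R  →  V² + fR·V − fR·V_g = 0
With fR = 1.41×10⁻⁴ × 618×10³ m = 87.4 m/s:
V = [−fR + √((fR)² + 4 fR V_g)]/2 = [−87.4 + √(87.4² + 4×87.4×13.5)]/2 = 11.9 m/s
Subgeostrophic (V < V_g = 13.5 m/s), as expected around a low.
Converting: 11.9 m/s × 3.6 = 42.8 km/h

42.8 km/h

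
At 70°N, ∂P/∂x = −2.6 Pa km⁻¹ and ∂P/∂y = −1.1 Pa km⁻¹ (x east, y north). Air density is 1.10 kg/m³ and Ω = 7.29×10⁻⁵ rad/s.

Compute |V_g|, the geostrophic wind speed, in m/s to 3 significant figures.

Coriolis parameter at 70°N:
f = 2Ω sin φ = 2 × 7.29×10⁻⁵ × sin 70° = 1.37×10⁻⁴ s⁻¹
Component geostrophic relations (x east, y north):
u_g = −(1/(fρ)) ∂P/∂y,  v_g = (1/(fρ)) ∂P/∂x
u_g = −(−1.1×10⁻³)/(1.37×10⁻⁴ × 1.10) = 7.30 m/s;  v_g = (−2.6×10⁻³)/(1.37×10⁻⁴ × 1.10) = −17.3 m/s
|V_g| = √(u_g² + v_g²) = 18.7 m/s

18.7 m/s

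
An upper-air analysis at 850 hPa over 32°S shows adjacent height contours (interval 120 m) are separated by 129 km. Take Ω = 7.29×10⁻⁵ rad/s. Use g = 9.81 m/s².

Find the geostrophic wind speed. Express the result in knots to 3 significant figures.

Coriolis parameter at 32°S:
f = 2Ω sin φ = 2 × 7.29×10⁻⁵ × sin 32° = 7.73×10⁻⁵ s⁻¹
Height gradient: |∂Z/∂n| = 120 m / 129000 m = 9.30×10⁻⁴
On a pressure surface, geostrophic balance gives V_g = (g/f)|∂Z/∂n|:
V_g = 9.81 × 9.30×10⁻⁴ / 7.73×10⁻⁵ = 118 m/s
Converting: 118 m/s × 1.944 = 230 knots

230 knots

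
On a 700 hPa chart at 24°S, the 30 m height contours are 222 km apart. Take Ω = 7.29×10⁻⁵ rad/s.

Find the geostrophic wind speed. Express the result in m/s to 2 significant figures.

22 m/s

Coriolis parameter at 24°S:
f = 2Ω sin φ = 2 × 7.29×10⁻⁵ × sin 24° = 5.93×10⁻⁵ s⁻¹
Height gradient: |∂Z/∂n| = 30 m / 222000 m = 1.35×10⁻⁴
On a pressure surface, geostrophic balance gives V_g = (g/f)|∂Z/∂n|:
V_g = 9.81 × 1.35×10⁻⁴ / 5.93×10⁻⁵ = 22.4 m/s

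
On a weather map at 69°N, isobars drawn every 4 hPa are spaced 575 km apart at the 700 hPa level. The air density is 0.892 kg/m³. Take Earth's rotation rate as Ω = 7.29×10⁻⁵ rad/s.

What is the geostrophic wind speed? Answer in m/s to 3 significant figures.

5.73 m/s

Coriolis parameter at 69°N:
f = 2Ω sin φ = 2 × 7.29×10⁻⁵ × sin 69° = 1.36×10⁻⁴ s⁻¹
Pressure gradient: |∂P/∂n| = 400 Pa / 575000 m = 6.96×10⁻⁴ Pa/m
Geostrophic balance (pressure-gradient force = Coriolis force):
V_g = (1/(fρ)) |∂P/∂n| = 6.96×10⁻⁴ / (1.36×10⁻⁴ × 0.892) = 5.73 m/s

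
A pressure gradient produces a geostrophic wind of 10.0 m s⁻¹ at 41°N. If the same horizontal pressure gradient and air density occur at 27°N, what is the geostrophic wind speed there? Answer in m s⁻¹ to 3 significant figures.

With the same pressure gradient and density, V_g ∝ 1/f ∝ 1/sin φ.
V₂ = V₁ · sin φ₁ / sin φ₂ = 10.0 × sin 41° / sin 27°
V₂ = 10.0 × 0.6561/0.4540 = 14.5 m s⁻¹

14.5 m s⁻¹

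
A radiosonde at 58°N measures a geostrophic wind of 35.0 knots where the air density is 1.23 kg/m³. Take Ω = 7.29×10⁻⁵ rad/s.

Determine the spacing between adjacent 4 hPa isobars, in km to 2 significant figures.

Coriolis parameter at 58°N:
f = 2Ω sin φ = 2 × 7.29×10⁻⁵ × sin 58° = 1.24×10⁻⁴ s⁻¹
Wind speed in SI: 35.0 knots = 18.0 m/s
Geostrophic balance rearranged: |∂P/∂n| = f ρ V_g
|∂P/∂n| = 1.24×10⁻⁴ × 1.23 × 18.0 = 2.74×10⁻³ Pa/m
Isobar spacing: Δn = ΔP/|∂P/∂n| = 400 Pa / 2.74×10⁻³ Pa/m = 146073 m ≈ 150 km

150 km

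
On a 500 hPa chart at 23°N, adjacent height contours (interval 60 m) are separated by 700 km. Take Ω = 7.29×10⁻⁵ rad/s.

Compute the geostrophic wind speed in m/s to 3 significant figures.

Coriolis parameter at 23°N:
f = 2Ω sin φ = 2 × 7.29×10⁻⁵ × sin 23° = 5.70×10⁻⁵ s⁻¹
Height gradient: |∂Z/∂n| = 60 m / 700000 m = 8.57×10⁻⁵
On a pressure surface, geostrophic balance gives V_g = (g/f)|∂Z/∂n|:
V_g = 9.81 × 8.57×10⁻⁵ / 5.70×10⁻⁵ = 14.8 m/s

14.8 m/s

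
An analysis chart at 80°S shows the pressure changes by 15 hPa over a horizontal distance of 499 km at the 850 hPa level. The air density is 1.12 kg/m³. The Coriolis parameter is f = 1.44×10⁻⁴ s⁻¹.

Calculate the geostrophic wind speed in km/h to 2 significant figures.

Pressure gradient: |∂P/∂n| = 1500 Pa / 499000 m = 3.01×10⁻³ Pa/m
Geostrophic balance (pressure-gradient force = Coriolis force):
V_g = (1/(fρ)) |∂P/∂n| = 3.01×10⁻³ / (1.44×10⁻⁴ × 1.12) = 18.6 m/s
Converting: 18.6 m/s × 3.6 = 67 km/h

67 km/h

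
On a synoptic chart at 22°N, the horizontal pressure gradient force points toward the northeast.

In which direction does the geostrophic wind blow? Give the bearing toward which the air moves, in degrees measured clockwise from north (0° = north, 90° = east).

135°

The pressure-gradient force points toward the northeast (bearing 045°).
Geostrophic balance: in the Northern Hemisphere the Coriolis force deflects motion to the right, so the geostrophic wind blows 90° to the right of the pressure-gradient force (low pressure on the left).
Rotating 045° by 90° clockwise gives 135° — the wind blows toward the southeast.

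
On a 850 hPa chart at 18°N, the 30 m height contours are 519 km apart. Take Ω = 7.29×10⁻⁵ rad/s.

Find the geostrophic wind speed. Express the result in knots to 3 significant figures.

Coriolis parameter at 18°N:
f = 2Ω sin φ = 2 × 7.29×10⁻⁵ × sin 18° = 4.51×10⁻⁵ s⁻¹
Height gradient: |∂Z/∂n| = 30 m / 519000 m = 5.78×10⁻⁵
On a pressure surface, geostrophic balance gives V_g = (g/f)|∂Z/∂n|:
V_g = 9.81 × 5.78×10⁻⁵ / 4.51×10⁻⁵ = 12.6 m/s
Converting: 12.6 m/s × 1.944 = 24.5 knots

24.5 knots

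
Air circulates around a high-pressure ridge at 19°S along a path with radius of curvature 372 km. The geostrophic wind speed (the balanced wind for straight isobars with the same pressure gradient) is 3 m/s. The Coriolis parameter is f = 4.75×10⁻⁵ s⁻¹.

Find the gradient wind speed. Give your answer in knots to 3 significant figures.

7.45 knots

Around a high, pressure-gradient force acts outward with centrifugal, so Coriolis balances both:
fV = (1/ρ)|∂P/∂n| + V²/R  →  V² − fR·V + fR·V_g = 0
With fR = 4.75×10⁻⁵ × 372×10³ m = 17.7 m/s:
V = [fR − √((fR)² − 4 fR V_g)]/2 = [17.7 − √(17.7² − 4×17.7×3)]/2 = 3.83 m/s
Supergeostrophic (V > V_g = 3 m/s), as expected around a high.
Converting: 3.83 m/s × 1.944 = 7.45 knots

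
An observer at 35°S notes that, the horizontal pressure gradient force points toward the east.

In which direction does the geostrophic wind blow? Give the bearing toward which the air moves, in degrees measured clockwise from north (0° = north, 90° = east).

000°

The pressure-gradient force points toward the east (bearing 090°).
Geostrophic balance: in the Southern Hemisphere the Coriolis force deflects motion to the left, so the geostrophic wind blows 90° to the left of the pressure-gradient force (low pressure on the right).
Rotating 090° by 90° counterclockwise gives 000° — the wind blows toward the north.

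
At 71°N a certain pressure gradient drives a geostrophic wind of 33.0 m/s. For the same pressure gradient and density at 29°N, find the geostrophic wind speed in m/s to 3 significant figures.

With the same pressure gradient and density, V_g ∝ 1/f ∝ 1/sin φ.
V₂ = V₁ · sin φ₁ / sin φ₂ = 33.0 × sin 71° / sin 29°
V₂ = 33.0 × 0.9455/0.4848 = 64.4 m/s

64.4 m/s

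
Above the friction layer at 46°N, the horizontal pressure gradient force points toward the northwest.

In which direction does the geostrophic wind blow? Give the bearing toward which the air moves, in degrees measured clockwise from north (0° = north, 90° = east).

045°

The pressure-gradient force points toward the northwest (bearing 315°).
Geostrophic balance: in the Northern Hemisphere the Coriolis force deflects motion to the right, so the geostrophic wind blows 90° to the right of the pressure-gradient force (low pressure on the left).
Rotating 315° by 90° clockwise gives 045° — the wind blows toward the northeast.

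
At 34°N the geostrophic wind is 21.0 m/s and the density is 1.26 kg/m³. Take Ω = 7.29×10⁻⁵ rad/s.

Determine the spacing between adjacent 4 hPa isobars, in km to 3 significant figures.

Coriolis parameter at 34°N:
f = 2Ω sin φ = 2 × 7.29×10⁻⁵ × sin 34° = 8.15×10⁻⁵ s⁻¹
Geostrophic balance rearranged: |∂P/∂n| = f ρ V_g
|∂P/∂n| = 8.15×10⁻⁵ × 1.26 × 21.0 = 2.16×10⁻³ Pa/m
Isobar spacing: Δn = ΔP/|∂P/∂n| = 400 Pa / 2.16×10⁻³ Pa/m = 185418 m ≈ 185 km

185 km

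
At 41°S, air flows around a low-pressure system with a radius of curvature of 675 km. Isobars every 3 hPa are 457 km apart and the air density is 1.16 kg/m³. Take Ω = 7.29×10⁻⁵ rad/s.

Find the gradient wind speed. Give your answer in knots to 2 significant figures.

Coriolis parameter at 41°S:
f = 2Ω sin φ = 2 × 7.29×10⁻⁵ × sin 41° = 9.57×10⁻⁵ s⁻¹
Pressure gradient: |∂P/∂n| = 300 Pa / 457000 m = 6.56×10⁻⁴ Pa/m
Geostrophic speed: V_g = |∂P/∂n|/(fρ) = 6.56×10⁻⁴/(9.57×10⁻⁵ × 1.16) = 5.92 m/s
Around a low, centrifugal force acts outward with Coriolis, so pressure-gradient force balances both:
(1/ρ)|∂P/∂n| = fV + V²/R  →  V² + fR·V − fR·V_g = 0
With fR = 9.57×10⁻⁵ × 675×10³ m = 64.6 m/s:
V = [−fR + √((fR)² + 4 fR V_g)]/2 = [−64.6 + √(64.6² + 4×64.6×5.92)]/2 = 5.46 m/s
Subgeostrophic (V < V_g = 5.92 m/s), as expected around a low.
Converting: 5.46 m/s × 1.944 = 11 knots

11 knots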